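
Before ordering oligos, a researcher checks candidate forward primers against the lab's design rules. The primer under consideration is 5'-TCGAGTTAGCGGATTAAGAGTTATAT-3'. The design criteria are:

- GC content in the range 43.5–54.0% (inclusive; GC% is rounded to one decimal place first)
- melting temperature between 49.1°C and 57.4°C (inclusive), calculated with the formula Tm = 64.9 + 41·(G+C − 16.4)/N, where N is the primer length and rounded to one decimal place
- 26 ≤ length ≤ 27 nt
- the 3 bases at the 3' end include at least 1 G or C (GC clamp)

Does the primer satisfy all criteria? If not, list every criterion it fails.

Fails: GC content, GC clamp.

Base counts: A=8, T=9, G=7, C=2 (length 26).
GC content: GC 9/26 = 34.6%, outside 43.5–54.0% ✗
Tm: Tm = 64.9 + 41·(9 − 16.4)/26 = 53.2°C ✓
length: length 26 ✓
GC clamp: 3' end TAT has 0 G/C, need ≥1 ✗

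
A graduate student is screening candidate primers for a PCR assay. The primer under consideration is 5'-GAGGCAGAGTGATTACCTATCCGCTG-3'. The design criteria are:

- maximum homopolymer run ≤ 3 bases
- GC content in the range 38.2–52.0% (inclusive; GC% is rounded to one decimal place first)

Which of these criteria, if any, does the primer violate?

Base counts: A=6, T=6, G=8, C=6 (length 26).
homopolymer run: longest run = 2 ✓
GC content: GC 14/26 = 53.8%, outside 38.2–52.0% ✗

Fails: GC content.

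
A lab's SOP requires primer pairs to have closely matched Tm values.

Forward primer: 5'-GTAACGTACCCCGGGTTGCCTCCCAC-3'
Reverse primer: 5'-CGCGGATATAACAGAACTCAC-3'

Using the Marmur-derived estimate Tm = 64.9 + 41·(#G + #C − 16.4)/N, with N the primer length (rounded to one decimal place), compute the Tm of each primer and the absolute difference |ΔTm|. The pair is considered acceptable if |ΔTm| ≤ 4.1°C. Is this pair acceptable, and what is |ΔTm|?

|ΔTm| = 13.4°C; the pair is not acceptable.

Forward: G+C = 17, N = 26 → Tm = 64.9 + 41·(17 − 16.4)/26 = 65.8°C.
Reverse: G+C = 10, N = 21 → Tm = 64.9 + 41·(10 − 16.4)/21 = 52.4°C.
|ΔTm| = |65.8 − 52.4| = 13.4°C, > 4.1°C.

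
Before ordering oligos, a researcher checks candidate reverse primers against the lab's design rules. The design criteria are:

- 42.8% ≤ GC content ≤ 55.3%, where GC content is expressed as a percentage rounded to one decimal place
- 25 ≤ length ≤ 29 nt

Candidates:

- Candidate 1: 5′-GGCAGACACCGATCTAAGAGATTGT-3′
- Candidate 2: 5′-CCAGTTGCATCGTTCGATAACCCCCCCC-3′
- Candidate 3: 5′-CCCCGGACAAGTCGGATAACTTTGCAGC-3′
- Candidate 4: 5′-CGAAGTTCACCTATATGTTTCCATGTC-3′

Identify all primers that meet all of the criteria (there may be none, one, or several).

Candidate 1 only.

Candidate 1 (25 nt, A=8 T=5 G=7 C=5): GC 12/25 = 48.0% ✓; length 25 ✓ — passes.
Candidate 2 (28 nt, A=5 T=6 G=4 C=13): GC 17/28 = 60.7%, outside 42.8–55.3% ✗; length 28 ✓ — fails.
Candidate 3 (28 nt, A=7 T=5 G=7 C=9): GC 16/28 = 57.1%, outside 42.8–55.3% ✗; length 28 ✓ — fails.
Candidate 4 (27 nt, A=6 T=10 G=4 C=7): GC 11/27 = 40.7%, outside 42.8–55.3% ✗; length 27 ✓ — fails.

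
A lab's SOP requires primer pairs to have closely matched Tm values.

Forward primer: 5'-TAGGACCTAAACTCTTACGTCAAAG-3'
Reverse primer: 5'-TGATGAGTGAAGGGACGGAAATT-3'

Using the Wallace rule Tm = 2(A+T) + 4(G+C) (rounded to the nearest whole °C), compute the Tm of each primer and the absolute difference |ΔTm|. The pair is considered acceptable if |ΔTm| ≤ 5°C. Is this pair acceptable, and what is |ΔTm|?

|ΔTm| = 4°C; the pair is acceptable.

Forward: A=9 T=6 G=4 C=6 → Tm = 2·15 + 4·10 = 70°C.
Reverse: A=8 T=5 G=9 C=1 → Tm = 2·13 + 4·10 = 66°C.
|ΔTm| = |70 − 66| = 4°C, ≤ 5°C.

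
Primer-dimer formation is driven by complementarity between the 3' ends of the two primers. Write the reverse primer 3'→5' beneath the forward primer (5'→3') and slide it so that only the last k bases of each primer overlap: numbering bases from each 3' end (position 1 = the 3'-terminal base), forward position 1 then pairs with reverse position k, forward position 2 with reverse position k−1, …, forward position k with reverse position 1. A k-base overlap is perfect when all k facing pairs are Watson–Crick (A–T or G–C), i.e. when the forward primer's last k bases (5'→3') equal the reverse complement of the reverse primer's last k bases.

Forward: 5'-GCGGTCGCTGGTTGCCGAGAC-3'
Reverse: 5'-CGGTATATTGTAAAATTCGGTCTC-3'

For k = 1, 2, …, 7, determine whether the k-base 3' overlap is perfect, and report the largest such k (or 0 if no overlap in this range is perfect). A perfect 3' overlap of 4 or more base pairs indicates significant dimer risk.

Last 7 bases (5'→3') — forward …CCGAGAC, reverse …CGGTCTC.
Reverse complement of the reverse primer's last 7 bases: GAGACCG; its first k bases are the reverse complement of the reverse primer's last k bases, so a perfect k-base overlap needs the forward primer's last k bases to equal them.
Comparing (forward last k vs required): k=1: C vs G ✗; k=2: AC vs GA ✗; k=3: GAC vs GAG ✗; k=4: AGAC vs GAGA ✗; k=5: GAGAC vs GAGAC ✓; k=6: CGAGAC vs GAGACC ✗; k=7: CCGAGAC vs GAGACCG ✗.
Only k = 5 is perfect, so the longest perfect 3' overlap is 5.

Longest perfect overlap: 5 complementary base pairs; significant dimer risk (threshold 4).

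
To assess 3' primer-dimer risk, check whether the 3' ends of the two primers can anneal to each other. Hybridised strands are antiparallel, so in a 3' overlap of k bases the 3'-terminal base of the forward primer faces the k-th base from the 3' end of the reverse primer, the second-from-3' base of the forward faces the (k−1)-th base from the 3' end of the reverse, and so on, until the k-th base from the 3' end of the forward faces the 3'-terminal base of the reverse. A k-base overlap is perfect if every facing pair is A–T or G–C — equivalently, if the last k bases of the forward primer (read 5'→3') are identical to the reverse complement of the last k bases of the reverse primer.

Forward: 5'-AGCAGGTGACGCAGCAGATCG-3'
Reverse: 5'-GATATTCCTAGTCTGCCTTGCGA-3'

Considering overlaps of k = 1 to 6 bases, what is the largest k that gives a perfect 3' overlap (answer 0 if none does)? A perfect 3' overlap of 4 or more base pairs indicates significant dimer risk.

Last 6 bases (5'→3') — forward …AGATCG, reverse …TTGCGA.
Reverse complement of the reverse primer's last 6 bases: TCGCAA; its first k bases are the reverse complement of the reverse primer's last k bases, so a perfect k-base overlap needs the forward primer's last k bases to equal them.
Comparing (forward last k vs required): k=1: G vs T ✗; k=2: CG vs TC ✗; k=3: TCG vs TCG ✓; k=4: ATCG vs TCGC ✗; k=5: GATCG vs TCGCA ✗; k=6: AGATCG vs TCGCAA ✗.
Only k = 3 is perfect, so the longest perfect 3' overlap is 3.

Longest perfect overlap: 3 complementary base pairs; below the dimer-risk threshold (threshold 4).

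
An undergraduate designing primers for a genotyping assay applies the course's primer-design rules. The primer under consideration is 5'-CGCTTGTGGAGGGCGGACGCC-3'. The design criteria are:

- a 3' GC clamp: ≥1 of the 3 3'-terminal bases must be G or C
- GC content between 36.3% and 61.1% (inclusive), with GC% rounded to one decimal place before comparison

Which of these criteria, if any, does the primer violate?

Fails: GC content.

Base counts: A=2, T=3, G=10, C=6 (length 21).
GC clamp: 3' end GCC has 3 G/C ✓
GC content: GC 16/21 = 76.2%, outside 36.3–61.1% ✗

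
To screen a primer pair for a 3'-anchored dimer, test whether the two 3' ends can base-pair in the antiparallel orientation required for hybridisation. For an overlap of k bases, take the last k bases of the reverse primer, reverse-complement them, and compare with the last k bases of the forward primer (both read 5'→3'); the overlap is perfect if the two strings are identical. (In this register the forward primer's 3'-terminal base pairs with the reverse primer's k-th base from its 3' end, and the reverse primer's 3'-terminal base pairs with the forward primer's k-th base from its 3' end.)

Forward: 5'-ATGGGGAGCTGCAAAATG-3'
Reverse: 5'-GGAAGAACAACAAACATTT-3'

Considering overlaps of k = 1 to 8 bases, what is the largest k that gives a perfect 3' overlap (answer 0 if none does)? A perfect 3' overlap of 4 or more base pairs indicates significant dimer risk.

Longest perfect overlap: 5 complementary base pairs; significant dimer risk (threshold 4).

Last 8 bases (5'→3') — forward …GCAAAATG, reverse …AAACATTT.
Reverse complement of the reverse primer's last 8 bases: AAATGTTT; its first k bases are the reverse complement of the reverse primer's last k bases, so a perfect k-base overlap needs the forward primer's last k bases to equal them.
Comparing (forward last k vs required): k=1: G vs A ✗; k=2: TG vs AA ✗; k=3: ATG vs AAA ✗; k=4: AATG vs AAAT ✗; k=5: AAATG vs AAATG ✓; k=6: AAAATG vs AAATGT ✗; k=7: CAAAATG vs AAATGTT ✗; k=8: GCAAAATG vs AAATGTTT ✗.
Only k = 5 is perfect, so the longest perfect 3' overlap is 5.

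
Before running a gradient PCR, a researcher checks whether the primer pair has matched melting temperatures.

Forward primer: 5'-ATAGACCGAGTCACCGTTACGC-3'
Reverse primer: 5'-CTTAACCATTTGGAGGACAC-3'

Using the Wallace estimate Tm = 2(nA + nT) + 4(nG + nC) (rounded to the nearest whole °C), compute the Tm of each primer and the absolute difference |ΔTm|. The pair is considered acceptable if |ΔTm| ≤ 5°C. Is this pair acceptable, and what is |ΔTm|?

Forward: A=6 T=4 G=5 C=7 → Tm = 2·10 + 4·12 = 68°C.
Reverse: A=6 T=5 G=4 C=5 → Tm = 2·11 + 4·9 = 58°C.
|ΔTm| = |68 − 58| = 10°C, > 5°C.

|ΔTm| = 10°C; the pair is not acceptable.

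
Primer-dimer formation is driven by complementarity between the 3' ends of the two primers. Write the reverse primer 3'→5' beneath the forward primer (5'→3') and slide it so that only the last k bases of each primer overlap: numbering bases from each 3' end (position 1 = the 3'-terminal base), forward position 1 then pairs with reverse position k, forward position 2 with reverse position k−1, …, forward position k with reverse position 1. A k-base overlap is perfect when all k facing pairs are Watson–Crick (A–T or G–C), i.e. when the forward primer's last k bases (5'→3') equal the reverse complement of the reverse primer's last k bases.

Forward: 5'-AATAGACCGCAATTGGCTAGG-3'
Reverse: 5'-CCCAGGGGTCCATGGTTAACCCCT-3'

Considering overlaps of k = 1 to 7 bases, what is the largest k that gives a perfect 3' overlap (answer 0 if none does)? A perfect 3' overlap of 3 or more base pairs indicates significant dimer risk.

Longest perfect overlap: 3 complementary base pairs; significant dimer risk (threshold 3).

Last 7 bases (5'→3') — forward …GGCTAGG, reverse …AACCCCT.
Reverse complement of the reverse primer's last 7 bases: AGGGGTT; its first k bases are the reverse complement of the reverse primer's last k bases, so a perfect k-base overlap needs the forward primer's last k bases to equal them.
Comparing (forward last k vs required): k=1: G vs A ✗; k=2: GG vs AG ✗; k=3: AGG vs AGG ✓; k=4: TAGG vs AGGG ✗; k=5: CTAGG vs AGGGG ✗; k=6: GCTAGG vs AGGGGT ✗; k=7: GGCTAGG vs AGGGGTT ✗.
Only k = 3 is perfect, so the longest perfect 3' overlap is 3.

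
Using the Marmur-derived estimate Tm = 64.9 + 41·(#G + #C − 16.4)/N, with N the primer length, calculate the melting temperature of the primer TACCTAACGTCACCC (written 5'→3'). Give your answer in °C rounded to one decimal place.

Base counts: A=4, T=3, G=1, C=7; G+C = 8, N = 15.
Tm = 64.9 + 41·(8 − 16.4)/15 = 64.9 + -344.40/15 = 41.9°C.

41.9°C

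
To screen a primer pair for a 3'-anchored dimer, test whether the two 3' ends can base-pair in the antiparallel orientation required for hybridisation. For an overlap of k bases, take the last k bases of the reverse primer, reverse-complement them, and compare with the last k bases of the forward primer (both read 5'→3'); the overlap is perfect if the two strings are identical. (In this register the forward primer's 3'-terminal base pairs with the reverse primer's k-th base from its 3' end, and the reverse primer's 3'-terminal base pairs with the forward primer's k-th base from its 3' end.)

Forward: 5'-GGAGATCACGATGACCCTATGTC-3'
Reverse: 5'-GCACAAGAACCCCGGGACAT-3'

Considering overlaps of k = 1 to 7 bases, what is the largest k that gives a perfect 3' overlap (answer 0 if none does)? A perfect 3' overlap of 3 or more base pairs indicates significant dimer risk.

Longest perfect overlap: 5 complementary base pairs; significant dimer risk (threshold 3).

Last 7 bases (5'→3') — forward …CTATGTC, reverse …GGGACAT.
Reverse complement of the reverse primer's last 7 bases: ATGTCCC; its first k bases are the reverse complement of the reverse primer's last k bases, so a perfect k-base overlap needs the forward primer's last k bases to equal them.
Comparing (forward last k vs required): k=1: C vs A ✗; k=2: TC vs AT ✗; k=3: GTC vs ATG ✗; k=4: TGTC vs ATGT ✗; k=5: ATGTC vs ATGTC ✓; k=6: TATGTC vs ATGTCC ✗; k=7: CTATGTC vs ATGTCCC ✗.
Only k = 5 is perfect, so the longest perfect 3' overlap is 5.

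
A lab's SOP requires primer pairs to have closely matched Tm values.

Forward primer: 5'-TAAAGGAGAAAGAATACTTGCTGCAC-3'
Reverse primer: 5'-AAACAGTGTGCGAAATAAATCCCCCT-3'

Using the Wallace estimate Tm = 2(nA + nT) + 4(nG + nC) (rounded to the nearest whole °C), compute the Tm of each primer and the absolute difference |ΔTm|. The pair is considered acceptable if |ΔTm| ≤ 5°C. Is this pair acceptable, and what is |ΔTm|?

|ΔTm| = 2°C; the pair is acceptable.

Forward: A=11 T=5 G=6 C=4 → Tm = 2·16 + 4·10 = 72°C.
Reverse: A=10 T=5 G=4 C=7 → Tm = 2·15 + 4·11 = 74°C.
|ΔTm| = |72 − 74| = 2°C, ≤ 5°C.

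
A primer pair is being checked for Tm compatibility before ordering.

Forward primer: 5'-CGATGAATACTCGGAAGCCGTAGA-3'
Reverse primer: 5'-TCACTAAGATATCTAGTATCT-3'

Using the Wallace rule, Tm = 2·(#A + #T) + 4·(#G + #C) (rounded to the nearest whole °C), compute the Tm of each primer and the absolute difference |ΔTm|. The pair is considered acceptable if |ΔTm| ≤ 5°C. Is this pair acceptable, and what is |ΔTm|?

|ΔTm| = 18°C; the pair is not acceptable.

Forward: A=8 T=4 G=7 C=5 → Tm = 2·12 + 4·12 = 72°C.
Reverse: A=7 T=8 G=2 C=4 → Tm = 2·15 + 4·6 = 54°C.
|ΔTm| = |72 − 54| = 18°C, > 5°C.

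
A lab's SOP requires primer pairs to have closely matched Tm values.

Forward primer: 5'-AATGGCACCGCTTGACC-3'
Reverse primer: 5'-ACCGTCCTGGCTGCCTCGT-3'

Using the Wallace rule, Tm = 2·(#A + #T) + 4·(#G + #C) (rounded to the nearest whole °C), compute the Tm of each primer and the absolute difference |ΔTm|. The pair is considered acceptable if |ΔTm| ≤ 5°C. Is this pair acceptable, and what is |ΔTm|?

|ΔTm| = 10°C; the pair is not acceptable.

Forward: A=4 T=3 G=4 C=6 → Tm = 2·7 + 4·10 = 54°C.
Reverse: A=1 T=5 G=5 C=8 → Tm = 2·6 + 4·13 = 64°C.
|ΔTm| = |54 − 64| = 10°C, > 5°C.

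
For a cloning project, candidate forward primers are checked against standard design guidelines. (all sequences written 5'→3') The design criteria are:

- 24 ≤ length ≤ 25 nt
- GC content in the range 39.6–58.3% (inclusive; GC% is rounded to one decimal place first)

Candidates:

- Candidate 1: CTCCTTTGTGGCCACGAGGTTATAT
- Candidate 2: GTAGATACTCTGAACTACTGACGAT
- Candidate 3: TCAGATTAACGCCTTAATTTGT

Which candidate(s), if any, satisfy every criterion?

Candidate 1 (25 nt, A=4 T=9 G=6 C=6): length 25 ✓; GC 12/25 = 48.0% ✓ — passes.
Candidate 2 (25 nt, A=8 T=7 G=5 C=5): length 25 ✓; GC 10/25 = 40.0% ✓ — passes.
Candidate 3 (22 nt, A=6 T=9 G=3 C=4): length 22, outside 24–25 ✗; GC 7/22 = 31.8%, outside 39.6–58.3% ✗ — fails.

Candidate 1 and Candidate 2.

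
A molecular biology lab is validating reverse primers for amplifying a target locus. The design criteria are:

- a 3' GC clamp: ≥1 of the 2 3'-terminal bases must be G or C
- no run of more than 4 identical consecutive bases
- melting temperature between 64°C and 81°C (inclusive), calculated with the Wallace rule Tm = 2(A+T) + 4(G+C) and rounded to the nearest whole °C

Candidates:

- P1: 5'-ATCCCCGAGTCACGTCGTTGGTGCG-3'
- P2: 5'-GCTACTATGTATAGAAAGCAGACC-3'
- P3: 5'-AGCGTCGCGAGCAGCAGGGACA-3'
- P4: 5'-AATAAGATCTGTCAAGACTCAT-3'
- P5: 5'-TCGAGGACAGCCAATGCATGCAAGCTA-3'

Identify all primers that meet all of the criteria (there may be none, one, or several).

P1 (25 nt, A=3 T=6 G=8 C=8): 3' end CG has 2 G/C ✓; longest run = 4 ✓; Tm = 2·9 + 4·16 = 82°C, outside 64–81°C ✗ — fails.
P2 (24 nt, A=9 T=5 G=5 C=5): 3' end CC has 2 G/C ✓; longest run = 3 ✓; Tm = 2·14 + 4·10 = 68°C ✓ — passes.
P3 (22 nt, A=6 T=1 G=9 C=6): 3' end CA has 1 G/C ✓; longest run = 3 ✓; Tm = 2·7 + 4·15 = 74°C ✓ — passes.
P4 (22 nt, A=9 T=6 G=3 C=4): 3' end AT has 0 G/C, need ≥1 ✗; longest run = 2 ✓; Tm = 2·15 + 4·7 = 58°C, outside 64–81°C ✗ — fails.
P5 (27 nt, A=9 T=4 G=7 C=7): 3' end TA has 0 G/C, need ≥1 ✗; longest run = 2 ✓; Tm = 2·13 + 4·14 = 82°C, outside 64–81°C ✗ — fails.

P2 and P3.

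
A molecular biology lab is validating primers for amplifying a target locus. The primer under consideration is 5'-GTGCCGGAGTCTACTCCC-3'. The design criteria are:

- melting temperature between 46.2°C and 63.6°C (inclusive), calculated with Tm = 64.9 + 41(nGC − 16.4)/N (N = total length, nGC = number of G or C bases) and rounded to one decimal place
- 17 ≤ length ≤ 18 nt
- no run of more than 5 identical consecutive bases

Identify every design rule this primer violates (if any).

Meets all criteria.

Base counts: A=2, T=4, G=5, C=7 (length 18).
Tm: Tm = 64.9 + 41·(12 − 16.4)/18 = 54.9°C ✓
length: length 18 ✓
homopolymer run: longest run = 3 ✓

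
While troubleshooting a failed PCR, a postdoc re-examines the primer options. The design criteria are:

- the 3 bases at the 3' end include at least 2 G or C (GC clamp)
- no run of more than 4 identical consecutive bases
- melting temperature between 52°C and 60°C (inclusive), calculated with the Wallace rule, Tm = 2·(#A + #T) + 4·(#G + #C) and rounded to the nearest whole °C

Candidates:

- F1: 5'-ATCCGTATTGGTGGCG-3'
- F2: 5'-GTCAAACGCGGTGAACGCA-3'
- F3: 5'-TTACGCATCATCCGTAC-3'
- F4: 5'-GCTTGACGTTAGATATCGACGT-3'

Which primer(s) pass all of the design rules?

F1 (16 nt, A=2 T=5 G=6 C=3): 3' end GCG has 3 G/C ✓; longest run = 2 ✓; Tm = 2·7 + 4·9 = 50°C, outside 52–60°C ✗ — fails.
F2 (19 nt, A=6 T=2 G=6 C=5): 3' end GCA has 2 G/C ✓; longest run = 3 ✓; Tm = 2·8 + 4·11 = 60°C ✓ — passes.
F3 (17 nt, A=4 T=5 G=2 C=6): 3' end TAC has 1 G/C, need ≥2 ✗; longest run = 2 ✓; Tm = 2·9 + 4·8 = 50°C, outside 52–60°C ✗ — fails.
F4 (22 nt, A=5 T=7 G=6 C=4): 3' end CGT has 2 G/C ✓; longest run = 2 ✓; Tm = 2·12 + 4·10 = 64°C, outside 52–60°C ✗ — fails.

F2 only.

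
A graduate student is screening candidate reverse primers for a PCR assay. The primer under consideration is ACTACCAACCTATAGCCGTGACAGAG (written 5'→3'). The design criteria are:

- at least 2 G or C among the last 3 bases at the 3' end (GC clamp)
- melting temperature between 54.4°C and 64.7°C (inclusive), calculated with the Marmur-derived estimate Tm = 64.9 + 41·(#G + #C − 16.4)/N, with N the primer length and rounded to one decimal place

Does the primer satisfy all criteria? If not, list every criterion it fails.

Meets all criteria.

Base counts: A=9, T=4, G=5, C=8 (length 26).
GC clamp: 3' end GAG has 2 G/C ✓
Tm: Tm = 64.9 + 41·(13 − 16.4)/26 = 59.5°C ✓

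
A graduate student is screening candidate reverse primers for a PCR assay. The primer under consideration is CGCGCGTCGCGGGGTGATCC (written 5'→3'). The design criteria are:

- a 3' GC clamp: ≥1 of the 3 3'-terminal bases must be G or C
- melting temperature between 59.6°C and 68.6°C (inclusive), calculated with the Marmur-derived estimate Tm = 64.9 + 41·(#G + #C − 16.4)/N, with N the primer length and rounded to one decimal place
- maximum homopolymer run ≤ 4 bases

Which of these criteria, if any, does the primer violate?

Base counts: A=1, T=3, G=9, C=7 (length 20).
GC clamp: 3' end TCC has 2 G/C ✓
Tm: Tm = 64.9 + 41·(16 − 16.4)/20 = 64.1°C ✓
homopolymer run: longest run = 4 ✓

Meets all criteria.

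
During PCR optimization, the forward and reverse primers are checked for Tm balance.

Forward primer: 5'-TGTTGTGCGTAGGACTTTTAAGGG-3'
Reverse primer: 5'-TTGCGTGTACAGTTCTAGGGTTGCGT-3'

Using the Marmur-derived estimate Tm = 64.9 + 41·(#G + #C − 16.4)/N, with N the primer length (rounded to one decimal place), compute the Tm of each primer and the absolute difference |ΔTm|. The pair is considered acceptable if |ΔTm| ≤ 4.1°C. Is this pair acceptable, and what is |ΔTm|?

Forward: G+C = 11, N = 24 → Tm = 64.9 + 41·(11 − 16.4)/24 = 55.7°C.
Reverse: G+C = 13, N = 26 → Tm = 64.9 + 41·(13 − 16.4)/26 = 59.5°C.
|ΔTm| = |55.7 − 59.5| = 3.8°C, ≤ 4.1°C.

|ΔTm| = 3.8°C; the pair is acceptable.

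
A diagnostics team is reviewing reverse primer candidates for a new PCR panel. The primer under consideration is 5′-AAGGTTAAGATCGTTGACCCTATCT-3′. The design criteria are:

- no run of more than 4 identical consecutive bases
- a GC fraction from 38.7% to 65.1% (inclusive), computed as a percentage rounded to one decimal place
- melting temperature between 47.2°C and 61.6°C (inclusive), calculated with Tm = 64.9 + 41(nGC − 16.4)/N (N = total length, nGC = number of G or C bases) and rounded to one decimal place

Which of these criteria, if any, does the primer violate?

Base counts: A=7, T=8, G=5, C=5 (length 25).
homopolymer run: longest run = 3 ✓
GC content: GC 10/25 = 40.0% ✓
Tm: Tm = 64.9 + 41·(10 − 16.4)/25 = 54.4°C ✓

Meets all criteria.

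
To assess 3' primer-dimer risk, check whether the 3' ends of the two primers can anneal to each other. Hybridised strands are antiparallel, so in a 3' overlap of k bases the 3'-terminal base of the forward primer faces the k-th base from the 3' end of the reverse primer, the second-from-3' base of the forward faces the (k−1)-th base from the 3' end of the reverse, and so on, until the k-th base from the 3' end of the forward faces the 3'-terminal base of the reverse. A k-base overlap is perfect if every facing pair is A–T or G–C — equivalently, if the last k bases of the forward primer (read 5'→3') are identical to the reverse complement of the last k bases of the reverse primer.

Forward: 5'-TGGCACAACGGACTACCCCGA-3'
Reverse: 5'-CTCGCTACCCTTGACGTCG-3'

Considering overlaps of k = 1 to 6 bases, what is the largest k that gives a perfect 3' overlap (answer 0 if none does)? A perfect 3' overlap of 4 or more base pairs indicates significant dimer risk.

Longest perfect overlap: 3 complementary base pairs; below the dimer-risk threshold (threshold 4).

Last 6 bases (5'→3') — forward …CCCCGA, reverse …ACGTCG.
Reverse complement of the reverse primer's last 6 bases: CGACGT; its first k bases are the reverse complement of the reverse primer's last k bases, so a perfect k-base overlap needs the forward primer's last k bases to equal them.
Comparing (forward last k vs required): k=1: A vs C ✗; k=2: GA vs CG ✗; k=3: CGA vs CGA ✓; k=4: CCGA vs CGAC ✗; k=5: CCCGA vs CGACG ✗; k=6: CCCCGA vs CGACGT ✗.
Only k = 3 is perfect, so the longest perfect 3' overlap is 3.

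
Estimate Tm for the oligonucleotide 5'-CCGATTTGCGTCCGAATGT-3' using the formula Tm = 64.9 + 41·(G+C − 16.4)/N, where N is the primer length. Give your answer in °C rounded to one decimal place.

Base counts: A=3, T=6, G=5, C=5; G+C = 10, N = 19.
Tm = 64.9 + 41·(10 − 16.4)/19 = 64.9 + -262.40/19 = 51.1°C.

51.1°C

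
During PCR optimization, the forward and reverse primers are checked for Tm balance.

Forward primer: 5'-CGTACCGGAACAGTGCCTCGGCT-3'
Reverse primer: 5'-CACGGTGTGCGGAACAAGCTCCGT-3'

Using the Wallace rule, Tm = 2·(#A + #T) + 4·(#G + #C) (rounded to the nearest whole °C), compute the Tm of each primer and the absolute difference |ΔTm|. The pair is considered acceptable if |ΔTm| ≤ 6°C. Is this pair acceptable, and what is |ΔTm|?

Forward: A=4 T=4 G=7 C=8 → Tm = 2·8 + 4·15 = 76°C.
Reverse: A=5 T=4 G=8 C=7 → Tm = 2·9 + 4·15 = 78°C.
|ΔTm| = |76 − 78| = 2°C, ≤ 6°C.

|ΔTm| = 2°C; the pair is acceptable.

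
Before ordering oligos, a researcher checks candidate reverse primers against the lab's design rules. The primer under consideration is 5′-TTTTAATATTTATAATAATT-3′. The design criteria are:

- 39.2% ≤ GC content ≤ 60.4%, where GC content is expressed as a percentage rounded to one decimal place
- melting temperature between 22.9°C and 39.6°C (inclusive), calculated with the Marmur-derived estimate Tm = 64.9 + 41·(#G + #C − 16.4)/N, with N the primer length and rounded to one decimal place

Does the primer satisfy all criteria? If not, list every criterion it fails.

Fails: GC content.

Base counts: A=8, T=12, G=0, C=0 (length 20).
GC content: GC 0/20 = 0.0%, outside 39.2–60.4% ✗
Tm: Tm = 64.9 + 41·(0 − 16.4)/20 = 31.3°C ✓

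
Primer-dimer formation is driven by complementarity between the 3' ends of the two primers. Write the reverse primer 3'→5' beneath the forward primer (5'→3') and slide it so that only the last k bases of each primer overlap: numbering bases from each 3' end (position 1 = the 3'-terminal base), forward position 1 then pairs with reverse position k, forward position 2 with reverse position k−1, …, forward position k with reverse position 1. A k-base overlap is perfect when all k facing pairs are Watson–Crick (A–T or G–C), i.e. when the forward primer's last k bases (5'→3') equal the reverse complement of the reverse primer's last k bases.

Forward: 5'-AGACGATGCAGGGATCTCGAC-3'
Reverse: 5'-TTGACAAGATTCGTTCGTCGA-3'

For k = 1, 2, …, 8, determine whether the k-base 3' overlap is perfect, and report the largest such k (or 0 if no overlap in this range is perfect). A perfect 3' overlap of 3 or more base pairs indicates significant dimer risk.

Last 8 bases (5'→3') — forward …ATCTCGAC, reverse …TTCGTCGA.
Reverse complement of the reverse primer's last 8 bases: TCGACGAA; its first k bases are the reverse complement of the reverse primer's last k bases, so a perfect k-base overlap needs the forward primer's last k bases to equal them.
Comparing (forward last k vs required): k=1: C vs T ✗; k=2: AC vs TC ✗; k=3: GAC vs TCG ✗; k=4: CGAC vs TCGA ✗; k=5: TCGAC vs TCGAC ✓; k=6: CTCGAC vs TCGACG ✗; k=7: TCTCGAC vs TCGACGA ✗; k=8: ATCTCGAC vs TCGACGAA ✗.
Only k = 5 is perfect, so the longest perfect 3' overlap is 5.

Longest perfect overlap: 5 complementary base pairs; significant dimer risk (threshold 3).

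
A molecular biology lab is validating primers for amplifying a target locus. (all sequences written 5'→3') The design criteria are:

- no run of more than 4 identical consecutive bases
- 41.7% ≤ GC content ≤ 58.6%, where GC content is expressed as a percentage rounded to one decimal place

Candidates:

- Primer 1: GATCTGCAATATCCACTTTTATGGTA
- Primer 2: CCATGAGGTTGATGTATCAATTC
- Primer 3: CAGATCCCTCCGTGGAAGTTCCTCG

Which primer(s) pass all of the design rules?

Primer 1 (26 nt, A=7 T=10 G=4 C=5): longest run = 4 ✓; GC 9/26 = 34.6%, outside 41.7–58.6% ✗ — fails.
Primer 2 (23 nt, A=6 T=8 G=5 C=4): longest run = 2 ✓; GC 9/23 = 39.1%, outside 41.7–58.6% ✗ — fails.
Primer 3 (25 nt, A=4 T=6 G=6 C=9): longest run = 3 ✓; GC 15/25 = 60.0%, outside 41.7–58.6% ✗ — fails.

None of the candidates satisfy all criteria.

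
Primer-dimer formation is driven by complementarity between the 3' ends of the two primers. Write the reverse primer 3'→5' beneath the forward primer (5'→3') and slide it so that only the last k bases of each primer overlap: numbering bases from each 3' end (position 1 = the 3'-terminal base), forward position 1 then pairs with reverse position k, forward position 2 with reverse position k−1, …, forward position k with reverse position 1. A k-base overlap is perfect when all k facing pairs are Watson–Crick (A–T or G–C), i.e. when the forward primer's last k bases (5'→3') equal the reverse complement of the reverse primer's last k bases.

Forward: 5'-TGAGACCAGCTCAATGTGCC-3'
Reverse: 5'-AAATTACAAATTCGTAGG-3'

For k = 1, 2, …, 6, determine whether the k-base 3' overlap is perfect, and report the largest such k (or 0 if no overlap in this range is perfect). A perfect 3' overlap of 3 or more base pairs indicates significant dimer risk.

Longest perfect overlap: 2 complementary base pairs; below the dimer-risk threshold (threshold 3).

Last 6 bases (5'→3') — forward …TGTGCC, reverse …CGTAGG.
Reverse complement of the reverse primer's last 6 bases: CCTACG; its first k bases are the reverse complement of the reverse primer's last k bases, so a perfect k-base overlap needs the forward primer's last k bases to equal them.
Comparing (forward last k vs required): k=1: C vs C ✓; k=2: CC vs CC ✓; k=3: GCC vs CCT ✗; k=4: TGCC vs CCTA ✗; k=5: GTGCC vs CCTAC ✗; k=6: TGTGCC vs CCTACG ✗.
Perfect overlaps at k = 1, 2; the largest is 2.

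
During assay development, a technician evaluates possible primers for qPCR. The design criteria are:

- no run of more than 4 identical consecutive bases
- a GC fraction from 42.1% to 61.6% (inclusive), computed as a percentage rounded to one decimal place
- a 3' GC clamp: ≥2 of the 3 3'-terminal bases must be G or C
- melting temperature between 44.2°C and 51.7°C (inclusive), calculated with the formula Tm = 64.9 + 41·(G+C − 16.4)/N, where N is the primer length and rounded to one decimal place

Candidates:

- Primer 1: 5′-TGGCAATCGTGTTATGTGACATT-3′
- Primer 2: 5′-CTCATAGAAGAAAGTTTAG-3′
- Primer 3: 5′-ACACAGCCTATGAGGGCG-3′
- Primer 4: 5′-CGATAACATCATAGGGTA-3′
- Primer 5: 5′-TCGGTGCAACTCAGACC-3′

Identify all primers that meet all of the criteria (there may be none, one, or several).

Primer 1 (23 nt, A=5 T=9 G=6 C=3): longest run = 2 ✓; GC 9/23 = 39.1%, outside 42.1–61.6% ✗; 3' end ATT has 0 G/C, need ≥2 ✗; Tm = 64.9 + 41·(9 − 16.4)/23 = 51.7°C ✓ — fails.
Primer 2 (19 nt, A=8 T=5 G=4 C=2): longest run = 3 ✓; GC 6/19 = 31.6%, outside 42.1–61.6% ✗; 3' end TAG has 1 G/C, need ≥2 ✗; Tm = 64.9 + 41·(6 − 16.4)/19 = 42.5°C, outside 44.2–51.7°C ✗ — fails.
Primer 3 (18 nt, A=5 T=2 G=6 C=5): longest run = 3 ✓; GC 11/18 = 61.1% ✓; 3' end GCG has 3 G/C ✓; Tm = 64.9 + 41·(11 − 16.4)/18 = 52.6°C, outside 44.2–51.7°C ✗ — fails.
Primer 4 (18 nt, A=7 T=4 G=4 C=3): longest run = 3 ✓; GC 7/18 = 38.9%, outside 42.1–61.6% ✗; 3' end GTA has 1 G/C, need ≥2 ✗; Tm = 64.9 + 41·(7 − 16.4)/18 = 43.5°C, outside 44.2–51.7°C ✗ — fails.
Primer 5 (17 nt, A=4 T=3 G=4 C=6): longest run = 2 ✓; GC 10/17 = 58.8% ✓; 3' end ACC has 2 G/C ✓; Tm = 64.9 + 41·(10 − 16.4)/17 = 49.5°C ✓ — passes.

Primer 5 only.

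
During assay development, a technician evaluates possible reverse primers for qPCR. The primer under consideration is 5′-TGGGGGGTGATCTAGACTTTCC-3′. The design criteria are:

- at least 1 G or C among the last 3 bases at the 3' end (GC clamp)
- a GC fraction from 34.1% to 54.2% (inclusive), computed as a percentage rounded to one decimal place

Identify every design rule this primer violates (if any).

Base counts: A=3, T=7, G=8, C=4 (length 22).
GC clamp: 3' end TCC has 2 G/C ✓
GC content: GC 12/22 = 54.5%, outside 34.1–54.2% ✗

Fails: GC content.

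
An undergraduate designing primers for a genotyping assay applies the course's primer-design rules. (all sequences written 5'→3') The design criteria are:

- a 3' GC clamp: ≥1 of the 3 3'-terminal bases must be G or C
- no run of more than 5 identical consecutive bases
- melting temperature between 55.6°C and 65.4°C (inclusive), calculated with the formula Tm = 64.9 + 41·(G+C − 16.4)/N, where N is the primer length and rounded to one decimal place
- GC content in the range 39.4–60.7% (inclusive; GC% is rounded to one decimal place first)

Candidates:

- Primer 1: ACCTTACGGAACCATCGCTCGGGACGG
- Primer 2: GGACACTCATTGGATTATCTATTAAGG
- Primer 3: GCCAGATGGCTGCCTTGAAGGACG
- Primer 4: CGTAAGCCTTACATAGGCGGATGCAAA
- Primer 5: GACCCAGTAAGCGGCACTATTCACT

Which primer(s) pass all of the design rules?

Primer 5 only.

Primer 1 (27 nt, A=6 T=4 G=8 C=9): 3' end CGG has 3 G/C ✓; longest run = 3 ✓; Tm = 64.9 + 41·(17 − 16.4)/27 = 65.8°C, outside 55.6–65.4°C ✗; GC 17/27 = 63.0%, outside 39.4–60.7% ✗ — fails.
Primer 2 (27 nt, A=8 T=9 G=6 C=4): 3' end AGG has 2 G/C ✓; longest run = 2 ✓; Tm = 64.9 + 41·(10 − 16.4)/27 = 55.2°C, outside 55.6–65.4°C ✗; GC 10/27 = 37.0%, outside 39.4–60.7% ✗ — fails.
Primer 3 (24 nt, A=5 T=4 G=9 C=6): 3' end ACG has 2 G/C ✓; longest run = 2 ✓; Tm = 64.9 + 41·(15 − 16.4)/24 = 62.5°C ✓; GC 15/24 = 62.5%, outside 39.4–60.7% ✗ — fails.
Primer 4 (27 nt, A=9 T=5 G=7 C=6): 3' end AAA has 0 G/C, need ≥1 ✗; longest run = 3 ✓; Tm = 64.9 + 41·(13 − 16.4)/27 = 59.7°C ✓; GC 13/27 = 48.1% ✓ — fails.
Primer 5 (25 nt, A=7 T=5 G=5 C=8): 3' end ACT has 1 G/C ✓; longest run = 3 ✓; Tm = 64.9 + 41·(13 − 16.4)/25 = 59.3°C ✓; GC 13/25 = 52.0% ✓ — passes.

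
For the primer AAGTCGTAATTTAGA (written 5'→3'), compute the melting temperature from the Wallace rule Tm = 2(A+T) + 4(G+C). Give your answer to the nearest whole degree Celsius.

Base counts: A=6, T=5, G=3, C=1 (length 15).
Tm = 2·(6+5) + 4·(3+1) = 2·11 + 4·4 = 22 + 16 = 38°C.

38°C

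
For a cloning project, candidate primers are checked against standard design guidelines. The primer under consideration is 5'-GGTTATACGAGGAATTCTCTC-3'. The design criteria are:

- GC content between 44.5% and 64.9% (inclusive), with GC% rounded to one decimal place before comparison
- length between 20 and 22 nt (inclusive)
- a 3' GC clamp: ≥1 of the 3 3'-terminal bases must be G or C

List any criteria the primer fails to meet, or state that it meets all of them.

Base counts: A=5, T=7, G=5, C=4 (length 21).
GC content: GC 9/21 = 42.9%, outside 44.5–64.9% ✗
length: length 21 ✓
GC clamp: 3' end CTC has 2 G/C ✓

Fails: GC content.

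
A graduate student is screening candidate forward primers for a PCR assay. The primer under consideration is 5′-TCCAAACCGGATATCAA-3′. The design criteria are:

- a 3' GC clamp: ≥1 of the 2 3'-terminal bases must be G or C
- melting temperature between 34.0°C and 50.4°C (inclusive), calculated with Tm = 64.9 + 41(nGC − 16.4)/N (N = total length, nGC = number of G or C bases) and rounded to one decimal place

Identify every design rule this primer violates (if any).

Fails: GC clamp.

Base counts: A=7, T=3, G=2, C=5 (length 17).
GC clamp: 3' end AA has 0 G/C, need ≥1 ✗
Tm: Tm = 64.9 + 41·(7 − 16.4)/17 = 42.2°C ✓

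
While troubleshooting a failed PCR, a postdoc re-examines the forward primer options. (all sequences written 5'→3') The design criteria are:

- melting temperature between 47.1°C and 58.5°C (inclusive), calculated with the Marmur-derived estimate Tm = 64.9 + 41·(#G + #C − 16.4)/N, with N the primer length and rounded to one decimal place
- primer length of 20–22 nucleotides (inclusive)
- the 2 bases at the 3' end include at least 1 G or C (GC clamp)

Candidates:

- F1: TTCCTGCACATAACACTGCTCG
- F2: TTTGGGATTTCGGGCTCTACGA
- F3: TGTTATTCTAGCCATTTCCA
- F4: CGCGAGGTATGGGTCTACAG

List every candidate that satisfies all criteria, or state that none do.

F1 (22 nt, A=5 T=6 G=3 C=8): Tm = 64.9 + 41·(11 − 16.4)/22 = 54.8°C ✓; length 22 ✓; 3' end CG has 2 G/C ✓ — passes.
F2 (22 nt, A=3 T=8 G=7 C=4): Tm = 64.9 + 41·(11 − 16.4)/22 = 54.8°C ✓; length 22 ✓; 3' end GA has 1 G/C ✓ — passes.
F3 (20 nt, A=4 T=9 G=2 C=5): Tm = 64.9 + 41·(7 − 16.4)/20 = 45.6°C, outside 47.1–58.5°C ✗; length 20 ✓; 3' end CA has 1 G/C ✓ — fails.
F4 (20 nt, A=4 T=4 G=8 C=4): Tm = 64.9 + 41·(12 − 16.4)/20 = 55.9°C ✓; length 20 ✓; 3' end AG has 1 G/C ✓ — passes.

F1, F2 and F4.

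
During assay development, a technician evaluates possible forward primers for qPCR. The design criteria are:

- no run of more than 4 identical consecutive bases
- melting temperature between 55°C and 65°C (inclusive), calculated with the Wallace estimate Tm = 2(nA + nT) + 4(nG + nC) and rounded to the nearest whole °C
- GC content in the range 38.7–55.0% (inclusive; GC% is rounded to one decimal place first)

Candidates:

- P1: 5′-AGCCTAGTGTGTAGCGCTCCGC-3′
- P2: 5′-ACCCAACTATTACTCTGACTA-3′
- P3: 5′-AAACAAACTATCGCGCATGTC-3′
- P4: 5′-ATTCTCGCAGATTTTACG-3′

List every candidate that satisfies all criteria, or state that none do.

P3 only.

P1 (22 nt, A=3 T=5 G=7 C=7): longest run = 2 ✓; Tm = 2·8 + 4·14 = 72°C, outside 55–65°C ✗; GC 14/22 = 63.6%, outside 38.7–55.0% ✗ — fails.
P2 (21 nt, A=7 T=6 G=1 C=7): longest run = 3 ✓; Tm = 2·13 + 4·8 = 58°C ✓; GC 8/21 = 38.1%, outside 38.7–55.0% ✗ — fails.
P3 (21 nt, A=8 T=4 G=3 C=6): longest run = 3 ✓; Tm = 2·12 + 4·9 = 60°C ✓; GC 9/21 = 42.9% ✓ — passes.
P4 (18 nt, A=4 T=7 G=3 C=4): longest run = 4 ✓; Tm = 2·11 + 4·7 = 50°C, outside 55–65°C ✗; GC 7/18 = 38.9% ✓ — fails.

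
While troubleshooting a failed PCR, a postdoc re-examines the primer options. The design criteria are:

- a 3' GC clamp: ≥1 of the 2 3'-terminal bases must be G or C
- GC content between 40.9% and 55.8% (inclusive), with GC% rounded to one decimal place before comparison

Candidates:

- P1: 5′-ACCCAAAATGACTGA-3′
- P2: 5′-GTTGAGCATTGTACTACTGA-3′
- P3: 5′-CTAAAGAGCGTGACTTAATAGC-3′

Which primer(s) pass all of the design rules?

P3 only.

P1 (15 nt, A=7 T=2 G=2 C=4): 3' end GA has 1 G/C ✓; GC 6/15 = 40.0%, outside 40.9–55.8% ✗ — fails.
P2 (20 nt, A=5 T=7 G=5 C=3): 3' end GA has 1 G/C ✓; GC 8/20 = 40.0%, outside 40.9–55.8% ✗ — fails.
P3 (22 nt, A=8 T=5 G=5 C=4): 3' end GC has 2 G/C ✓; GC 9/22 = 40.9% ✓ — passes.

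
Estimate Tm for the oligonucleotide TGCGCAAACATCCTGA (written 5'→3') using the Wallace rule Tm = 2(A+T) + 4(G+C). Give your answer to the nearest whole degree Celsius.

Base counts: A=5, T=3, G=3, C=5 (length 16).
Tm = 2·(5+3) + 4·(3+5) = 2·8 + 4·8 = 16 + 32 = 48°C.

48°C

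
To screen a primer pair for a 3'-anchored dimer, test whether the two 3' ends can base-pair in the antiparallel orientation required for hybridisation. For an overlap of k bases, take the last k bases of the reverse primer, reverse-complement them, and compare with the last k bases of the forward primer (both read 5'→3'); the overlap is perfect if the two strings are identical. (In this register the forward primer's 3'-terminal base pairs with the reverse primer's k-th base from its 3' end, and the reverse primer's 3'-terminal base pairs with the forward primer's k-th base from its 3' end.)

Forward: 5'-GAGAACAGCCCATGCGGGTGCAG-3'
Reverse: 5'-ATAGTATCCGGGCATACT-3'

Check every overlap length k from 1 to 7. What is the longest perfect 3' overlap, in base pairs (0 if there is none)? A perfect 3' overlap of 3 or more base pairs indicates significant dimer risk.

Longest perfect overlap: 2 complementary base pairs; below the dimer-risk threshold (threshold 3).

Last 7 bases (5'→3') — forward …GGTGCAG, reverse …GCATACT.
Reverse complement of the reverse primer's last 7 bases: AGTATGC; its first k bases are the reverse complement of the reverse primer's last k bases, so a perfect k-base overlap needs the forward primer's last k bases to equal them.
Comparing (forward last k vs required): k=1: G vs A ✗; k=2: AG vs AG ✓; k=3: CAG vs AGT ✗; k=4: GCAG vs AGTA ✗; k=5: TGCAG vs AGTAT ✗; k=6: GTGCAG vs AGTATG ✗; k=7: GGTGCAG vs AGTATGC ✗.
Only k = 2 is perfect, so the longest perfect 3' overlap is 2.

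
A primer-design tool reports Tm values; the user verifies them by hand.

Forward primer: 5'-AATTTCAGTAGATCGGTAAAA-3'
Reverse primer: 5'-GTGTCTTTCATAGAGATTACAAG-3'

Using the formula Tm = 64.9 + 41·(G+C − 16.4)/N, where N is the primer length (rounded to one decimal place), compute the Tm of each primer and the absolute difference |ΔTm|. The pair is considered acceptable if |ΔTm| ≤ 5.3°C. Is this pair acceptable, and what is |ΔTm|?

|ΔTm| = 5.3°C; the pair is acceptable.

Forward: G+C = 6, N = 21 → Tm = 64.9 + 41·(6 − 16.4)/21 = 44.6°C.
Reverse: G+C = 8, N = 23 → Tm = 64.9 + 41·(8 − 16.4)/23 = 49.9°C.
|ΔTm| = |44.6 − 49.9| = 5.3°C, ≤ 5.3°C.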